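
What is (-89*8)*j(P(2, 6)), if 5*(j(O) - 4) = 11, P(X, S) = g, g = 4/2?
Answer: -22072/5 ≈ -4414.4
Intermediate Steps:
g = 2 (g = 4*(1/2) = 2)
P(X, S) = 2
j(O) = 31/5 (j(O) = 4 + (1/5)*11 = 4 + 11/5 = 31/5)
(-89*8)*j(P(2, 6)) = -89*8*(31/5) = -712*31/5 = -22072/5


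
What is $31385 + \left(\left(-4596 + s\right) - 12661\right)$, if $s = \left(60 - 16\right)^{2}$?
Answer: $16064$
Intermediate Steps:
$s = 1936$ ($s = 44^{2} = 1936$)
$31385 + \left(\left(-4596 + s\right) - 12661\right) = 31385 + \left(\left(-4596 + 1936\right) - 12661\right) = 31385 - 15321 = 16064$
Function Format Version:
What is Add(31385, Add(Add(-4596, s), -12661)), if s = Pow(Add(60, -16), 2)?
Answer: 16064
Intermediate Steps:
s = 1936 (s = Pow(44, 2) = 1936)
Add(31385, Add(Add(-4596, s), -12661)) = Add(31385, Add(Add(-4596, 1936), -12661)) = Add(31385, Add(-2660, -12661)) = Add(31385, -15321) = 16064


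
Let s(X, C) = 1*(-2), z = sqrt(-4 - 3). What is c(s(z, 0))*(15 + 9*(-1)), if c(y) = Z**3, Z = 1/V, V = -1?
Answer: -6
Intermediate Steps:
z = I*sqrt(7) (z = sqrt(-7) = I*sqrt(7) ≈ 2.6458*I)
Z = -1 (Z = 1/(-1) = -1)
s(X, C) = -2
c(y) = -1 (c(y) = (-1)**3 = -1)
c(s(z, 0))*(15 + 9*(-1)) = -(15 + 9*(-1)) = -(15 - 9) = -1*6 = -6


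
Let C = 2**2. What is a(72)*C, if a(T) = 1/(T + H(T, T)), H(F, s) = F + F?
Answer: 1/54 ≈ 0.018519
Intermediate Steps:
H(F, s) = 2*F
a(T) = 1/(3*T) (a(T) = 1/(T + 2*T) = 1/(3*T))
C = 4
a(72)*C = ((1/3)/72)*4 = ((1/3)*(1/72))*4 = (1/216)*4 = 1/54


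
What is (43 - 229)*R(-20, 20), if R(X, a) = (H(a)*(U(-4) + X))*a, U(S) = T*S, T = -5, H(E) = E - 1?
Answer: 0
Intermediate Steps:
H(E) = -1 + E
U(S) = -5*S
R(X, a) = a*(-1 + a)*(20 + X) (R(X, a) = ((-1 + a)*(-5*(-4) + X))*a = ((-1 + a)*(20 + X))*a = a*(-1 + a)*(20 + X))
(43 - 229)*R(-20, 20) = (43 - 229)*(20*(-1 + 20)*(20 - 20)) = -3720*19*0 = -186*0 = 0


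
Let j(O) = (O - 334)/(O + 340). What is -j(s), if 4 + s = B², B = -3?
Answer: 329/345 ≈ 0.95362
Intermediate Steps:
s = 5 (s = -4 + (-3)² = -4 + 9 = 5)
j(O) = (-334 + O)/(340 + O)
-j(s) = -(-334 + 5)/(340 + 5) = -(-329)/345 = -1*(-329/345) = 329/345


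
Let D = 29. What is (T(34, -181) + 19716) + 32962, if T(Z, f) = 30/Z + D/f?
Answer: 162092428/3077 ≈ 52679.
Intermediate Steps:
T(Z, f) = 29/f + 30/Z (T(Z, f) = 30/Z + 29/f = 29/f + 30/Z)
(T(34, -181) + 19716) + 32962 = ((29/(-181) + 30/34) + 19716) + 32962 = ((29*(-1/181) + 30*(1/34)) + 19716) + 32962 = ((-29/181 + 15/17) + 19716) + 32962 = (2222/3077 + 19716) + 32962 = 60668354/3077 + 32962 = 162092428/3077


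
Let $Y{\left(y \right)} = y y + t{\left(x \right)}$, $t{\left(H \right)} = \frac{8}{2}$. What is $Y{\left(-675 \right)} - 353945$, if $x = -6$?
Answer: $101684$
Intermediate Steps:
$t{\left(H \right)} = 4$ ($t{\left(H \right)} = 8 \cdot \frac{1}{2} = 4$)
$Y{\left(y \right)} = 4 + y^{2}$ ($Y{\left(y \right)} = y y + 4 = y^{2} + 4 = 4 + y^{2}$)
$Y{\left(-675 \right)} - 353945 = \left(4 + \left(-675\right)^{2}\right) - 353945 = \left(4 + 455625\right) - 353945 = 455629 - 353945 = 101684$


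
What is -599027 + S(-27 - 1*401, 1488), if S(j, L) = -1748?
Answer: -600775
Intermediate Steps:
-599027 + S(-27 - 1*401, 1488) = -599027 - 1748 = -600775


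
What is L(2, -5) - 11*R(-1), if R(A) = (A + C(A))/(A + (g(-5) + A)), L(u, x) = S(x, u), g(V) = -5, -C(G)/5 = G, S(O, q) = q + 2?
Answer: 72/7 ≈ 10.286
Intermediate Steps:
S(O, q) = 2 + q
C(G) = -5*G
L(u, x) = 2 + u
R(A) = -4*A/(-5 + 2*A) (R(A) = (A - 5*A)/(A + (-5 + A)) = (-4*A)/(-5 + 2*A) = -4*A/(-5 + 2*A))
L(2, -5) - 11*R(-1) = (2 + 2) - (-44)*(-1)/(-5 + 2*(-1)) = 4 - (-44)*(-1)/(-5 - 2) = 4 - (-44)*(-1)/(-7) = 4 - (-44)*(-1)*(-1)/7 = 4 - 11*(-4/7) = 4 + 44/7 = 72/7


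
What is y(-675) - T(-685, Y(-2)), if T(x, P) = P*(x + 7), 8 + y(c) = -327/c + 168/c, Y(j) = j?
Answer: -306847/225 ≈ -1363.8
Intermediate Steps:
y(c) = -8 - 159/c (y(c) = -8 + (-327/c + 168/c) = -8 - 159/c)
T(x, P) = P*(7 + x)
y(-675) - T(-685, Y(-2)) = (-8 - 159/(-675)) - (-2)*(7 - 685) = (-8 - 159*(-1/675)) - (-2)*(-678) = (-8 + 53/225) - 1*1356 = -1747/225 - 1356 = -306847/225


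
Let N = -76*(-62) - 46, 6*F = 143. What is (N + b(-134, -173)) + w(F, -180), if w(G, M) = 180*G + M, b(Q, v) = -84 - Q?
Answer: 8826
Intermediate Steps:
F = 143/6 (F = (⅙)*143 = 143/6 ≈ 23.833)
N = 4666 (N = 4712 - 46 = 4666)
w(G, M) = M + 180*G
(N + b(-134, -173)) + w(F, -180) = (4666 + (-84 - 1*(-134))) + (-180 + 180*(143/6)) = (4666 + (-84 + 134)) + (-180 + 4290) = (4666 + 50) + 4110 = 4716 + 4110 = 8826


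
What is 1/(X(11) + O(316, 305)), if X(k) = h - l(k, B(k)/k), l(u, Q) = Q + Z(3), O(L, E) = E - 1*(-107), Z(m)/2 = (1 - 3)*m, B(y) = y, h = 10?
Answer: 1/433 ≈ 0.0023095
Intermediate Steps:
Z(m) = -4*m (Z(m) = 2*((1 - 3)*m) = 2*(-2*m) = -4*m)
O(L, E) = 107 + E (O(L, E) = E + 107 = 107 + E)
l(u, Q) = -12 + Q (l(u, Q) = Q - 4*3 = Q - 12 = -12 + Q)
X(k) = 21 (X(k) = 10 - (-12 + k/k) = 10 - (-12 + 1) = 10 - 1*(-11) = 10 + 11 = 21)
1/(X(11) + O(316, 305)) = 1/(21 + (107 + 305)) = 1/(21 + 412) = 1/433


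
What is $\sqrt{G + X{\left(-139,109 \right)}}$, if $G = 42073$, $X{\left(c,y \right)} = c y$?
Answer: $\sqrt{26922} \approx 164.08$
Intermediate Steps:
$\sqrt{G + X{\left(-139,109 \right)}} = \sqrt{42073 - 15151} = \sqrt{26922}$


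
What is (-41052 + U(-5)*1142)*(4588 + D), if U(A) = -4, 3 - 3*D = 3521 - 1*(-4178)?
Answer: -276822160/3 ≈ -9.2274e+7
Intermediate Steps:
D = -7696/3 (D = 1 - (3521 - 1*(-4178))/3 = 1 - (3521 + 4178)/3 = 1 - 1/3*7699 = 1 - 7699/3 = -7696/3 ≈ -2565.3)
(-41052 + U(-5)*1142)*(4588 + D) = (-41052 - 4*1142)*(4588 - 7696/3) = (-41052 - 4568)*(6068/3) = -45620*6068/3 = -276822160/3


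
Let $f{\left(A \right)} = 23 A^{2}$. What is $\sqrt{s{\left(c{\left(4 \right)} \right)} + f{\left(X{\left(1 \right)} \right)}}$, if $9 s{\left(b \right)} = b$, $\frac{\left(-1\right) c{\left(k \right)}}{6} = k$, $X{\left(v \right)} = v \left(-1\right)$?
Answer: $\frac{\sqrt{183}}{3} \approx 4.5092$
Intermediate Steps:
$X{\left(v \right)} = - v$
$c{\left(k \right)} = - 6 k$
$s{\left(b \right)} = \frac{b}{9}$
$\sqrt{s{\left(c{\left(4 \right)} \right)} + f{\left(X{\left(1 \right)} \right)}} = \sqrt{\frac{\left(-6\right) 4}{9} + 23 \left(\left(-1\right) 1\right)^{2}} = \sqrt{\frac{1}{9} \left(-24\right) + 23 \left(-1\right)^{2}} = \sqrt{- \frac{8}{3} + 23 \cdot 1} = \sqrt{- \frac{8}{3} + 23} = \sqrt{\frac{61}{3}} = \frac{\sqrt{183}}{3}$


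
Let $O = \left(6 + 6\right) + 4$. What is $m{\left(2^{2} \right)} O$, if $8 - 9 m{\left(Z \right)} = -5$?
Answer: $\frac{208}{9} \approx 23.111$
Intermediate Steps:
$m{\left(Z \right)} = \frac{13}{9}$ ($m{\left(Z \right)} = \frac{8}{9} - - \frac{5}{9} = \frac{8}{9} + \frac{5}{9} = \frac{13}{9}$)
$O = 16$ ($O = 12 + 4 = 16$)
$m{\left(2^{2} \right)} O = \frac{13}{9} \cdot 16 = \frac{208}{9}$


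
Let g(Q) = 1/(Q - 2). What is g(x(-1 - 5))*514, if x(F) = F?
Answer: -257/4 ≈ -64.250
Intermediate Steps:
g(Q) = 1/(-2 + Q)
g(x(-1 - 5))*514 = 514/(-2 + (-1 - 5)) = 514/(-2 - 6) = 514/(-8) = -⅛*514 = -257/4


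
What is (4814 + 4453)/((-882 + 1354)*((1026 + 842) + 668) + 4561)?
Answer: 9267/1201553 ≈ 0.0077125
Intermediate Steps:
(4814 + 4453)/((-882 + 1354)*((1026 + 842) + 668) + 4561) = 9267/(472*(1868 + 668) + 4561) = 9267/(472*2536 + 4561) = 9267/(1196992 + 4561) = 9267/1201553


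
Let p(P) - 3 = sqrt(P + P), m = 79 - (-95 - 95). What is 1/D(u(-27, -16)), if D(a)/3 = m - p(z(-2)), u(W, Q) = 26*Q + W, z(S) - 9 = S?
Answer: 19/15159 + sqrt(14)/212226 ≈ 0.0012710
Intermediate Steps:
z(S) = 9 + S
m = 269 (m = 79 - 1*(-190) = 79 + 190 = 269)
p(P) = 3 + sqrt(2)*sqrt(P) (p(P) = 3 + sqrt(P + P) = 3 + sqrt(2*P) = 3 + sqrt(2)*sqrt(P))
u(W, Q) = W + 26*Q
D(a) = 798 - 3*sqrt(14) (D(a) = 3*(269 - (3 + sqrt(2)*sqrt(9 - 2))) = 3*(269 - (3 + sqrt(2)*sqrt(7))) = 3*(269 - (3 + sqrt(14))) = 3*(269 + (-3 - sqrt(14))) = 3*(266 - sqrt(14)) = 798 - 3*sqrt(14))
1/D(u(-27, -16)) = 1/(798 - 3*sqrt(14))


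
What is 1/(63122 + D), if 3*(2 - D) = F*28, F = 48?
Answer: 1/62676 ≈ 1.5955e-5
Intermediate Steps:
D = -446 (D = 2 - 16*28 = 2 - ⅓*1344 = 2 - 448 = -446)
1/(63122 + D) = 1/(63122 - 446) = 1/62676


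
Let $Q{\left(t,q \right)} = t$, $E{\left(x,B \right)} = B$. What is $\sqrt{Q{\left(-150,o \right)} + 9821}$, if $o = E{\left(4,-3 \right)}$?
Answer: $\sqrt{9671} \approx 98.341$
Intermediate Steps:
$o = -3$
$\sqrt{Q{\left(-150,o \right)} + 9821} = \sqrt{-150 + 9821} = \sqrt{9671}$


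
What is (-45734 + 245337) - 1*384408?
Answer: -184805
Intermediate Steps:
(-45734 + 245337) - 1*384408 = 199603 - 384408 = -184805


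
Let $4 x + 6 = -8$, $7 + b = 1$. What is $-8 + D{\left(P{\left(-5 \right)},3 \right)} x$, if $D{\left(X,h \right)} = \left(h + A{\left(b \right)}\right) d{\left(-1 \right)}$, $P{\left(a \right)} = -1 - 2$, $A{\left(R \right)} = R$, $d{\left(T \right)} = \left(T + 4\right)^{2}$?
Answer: $\frac{173}{2} \approx 86.5$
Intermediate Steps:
$b = -6$ ($b = -7 + 1 = -6$)
$d{\left(T \right)} = \left(4 + T\right)^{2}$
$x = - \frac{7}{2}$ ($x = - \frac{3}{2} + \frac{1}{4} \left(-8\right) = - \frac{3}{2} - 2 = - \frac{7}{2} \approx -3.5$)
$P{\left(a \right)} = -3$
$D{\left(X,h \right)} = -54 + 9 h$ ($D{\left(X,h \right)} = \left(h - 6\right) \left(4 - 1\right)^{2} = \left(-6 + h\right) 3^{2} = \left(-6 + h\right) 9 = -54 + 9 h$)
$-8 + D{\left(P{\left(-5 \right)},3 \right)} x = -8 + \left(-54 + 9 \cdot 3\right) \left(- \frac{7}{2}\right) = -8 + \left(-54 + 27\right) \left(- \frac{7}{2}\right) = -8 - - \frac{189}{2} = -8 + \frac{189}{2} = \frac{173}{2}$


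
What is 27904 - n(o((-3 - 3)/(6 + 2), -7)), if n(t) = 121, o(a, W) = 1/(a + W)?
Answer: 27783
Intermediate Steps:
o(a, W) = 1/(W + a)
27904 - n(o((-3 - 3)/(6 + 2), -7)) = 27904 - 1*121 = 27904 - 121 = 27783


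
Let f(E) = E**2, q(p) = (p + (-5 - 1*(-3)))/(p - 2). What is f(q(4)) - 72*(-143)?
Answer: 10297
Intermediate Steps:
q(p) = 1 (q(p) = (p + (-5 + 3))/(-2 + p) = (p - 2)/(-2 + p) = (-2 + p)/(-2 + p) = 1)
f(q(4)) - 72*(-143) = 1**2 - 72*(-143) = 1 + 10296 = 10297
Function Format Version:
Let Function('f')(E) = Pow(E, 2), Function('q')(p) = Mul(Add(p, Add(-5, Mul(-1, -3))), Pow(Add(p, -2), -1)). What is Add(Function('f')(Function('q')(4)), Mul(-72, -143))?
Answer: 10297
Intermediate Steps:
Function('q')(p) = 1 (Function('q')(p) = Mul(Add(p, Add(-5, 3)), Pow(Add(-2, p), -1)) = Mul(Add(p, -2), Pow(Add(-2, p), -1)) = Mul(Add(-2, p), Pow(Add(-2, p), -1)) = 1)
Add(Function('f')(Function('q')(4)), Mul(-72, -143)) = Add(Pow(1, 2), Mul(-72, -143)) = Add(1, 10296) = 10297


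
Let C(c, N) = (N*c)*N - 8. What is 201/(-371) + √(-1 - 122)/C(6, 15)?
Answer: -201/371 + I*√123/1342 ≈ -0.54178 + 0.0082642*I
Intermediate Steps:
C(c, N) = -8 + c*N² (C(c, N) = c*N² - 8 = -8 + c*N²)
201/(-371) + √(-1 - 122)/C(6, 15) = 201/(-371) + √(-1 - 122)/(-8 + 6*15²) = 201*(-1/371) + √(-123)/(-8 + 6*225) = -201/371 + (I*√123)/(-8 + 1350) = -201/371 + (I*√123)/1342 = -201/371 + (I*√123)*(1/1342) = -201/371 + I*√123/1342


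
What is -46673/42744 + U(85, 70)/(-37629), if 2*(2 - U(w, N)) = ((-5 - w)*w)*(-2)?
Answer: -476450735/536137992 ≈ -0.88867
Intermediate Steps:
U(w, N) = 2 + w*(-5 - w) (U(w, N) = 2 - (-5 - w)*w*(-2)/2 = 2 - w*(-5 - w)*(-2)/2 = 2 - (-1)*w*(-5 - w) = 2 + w*(-5 - w))
-46673/42744 + U(85, 70)/(-37629) = -46673/42744 + (2 - 1*85**2 - 5*85)/(-37629) = -46673*1/42744 + (2 - 1*7225 - 425)*(-1/37629) = -46673/42744 + (2 - 7225 - 425)*(-1/37629) = -46673/42744 - 7648*(-1/37629) = -46673/42744 + 7648/37629 = -476450735/536137992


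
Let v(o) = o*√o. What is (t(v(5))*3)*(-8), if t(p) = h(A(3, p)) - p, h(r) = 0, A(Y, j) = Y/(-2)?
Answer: 120*√5 ≈ 268.33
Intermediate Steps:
A(Y, j) = -Y/2 (A(Y, j) = Y*(-½) = -Y/2)
v(o) = o^(3/2)
t(p) = -p (t(p) = 0 - p = -p)
(t(v(5))*3)*(-8) = (-5^(3/2)*3)*(-8) = (-5*√5*3)*(-8) = -15*√5*(-8) = 120*√5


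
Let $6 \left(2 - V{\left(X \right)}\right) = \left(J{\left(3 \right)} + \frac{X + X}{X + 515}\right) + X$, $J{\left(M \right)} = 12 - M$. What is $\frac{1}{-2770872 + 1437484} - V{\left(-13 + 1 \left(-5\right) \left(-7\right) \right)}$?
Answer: $\frac{6831611807}{2148088068} \approx 3.1803$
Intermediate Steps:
$V{\left(X \right)} = \frac{1}{2} - \frac{X}{6} - \frac{X}{3 \left(515 + X\right)}$ ($V{\left(X \right)} = 2 - \frac{\left(\left(12 - 3\right) + \frac{X + X}{X + 515}\right) + X}{6} = 2 - \frac{\left(\left(12 - 3\right) + \frac{2 X}{515 + X}\right) + X}{6} = 2 - \frac{\left(9 + \frac{2 X}{515 + X}\right) + X}{6} = 2 - \frac{9 + X + \frac{2 X}{515 + X}}{6} = 2 - \left(\frac{3}{2} + \frac{X}{6} + \frac{X}{3 \left(515 + X\right)}\right) = \frac{1}{2} - \frac{X}{6} - \frac{X}{3 \left(515 + X\right)}$)
$\frac{1}{-2770872 + 1437484} - V{\left(-13 + 1 \left(-5\right) \left(-7\right) \right)} = \frac{1}{-2770872 + 1437484} - \frac{1545 - \left(-13 + 1 \left(-5\right) \left(-7\right)\right)^{2} - 514 \left(-13 + 1 \left(-5\right) \left(-7\right)\right)}{6 \left(515 - \left(13 - 1 \left(-5\right) \left(-7\right)\right)\right)} = \frac{1}{-1333388} - \frac{1545 - \left(-13 - -35\right)^{2} - 514 \left(-13 - -35\right)}{6 \left(515 - -22\right)} = - \frac{1}{1333388} - \frac{1545 - \left(-13 + 35\right)^{2} - 514 \left(-13 + 35\right)}{6 \left(515 + \left(-13 + 35\right)\right)} = - \frac{1}{1333388} - \frac{1545 - 22^{2} - 11308}{6 \left(515 + 22\right)} = - \frac{1}{1333388} - \frac{1545 - 484 - 11308}{6 \cdot 537} = - \frac{1}{1333388} - \frac{1}{6} \cdot \frac{1}{537} \left(1545 - 484 - 11308\right) = - \frac{1}{1333388} - \frac{1}{6} \cdot \frac{1}{537} \left(-10247\right) = - \frac{1}{1333388} - - \frac{10247}{3222} = - \frac{1}{1333388} + \frac{10247}{3222} = \frac{6831611807}{2148088068}$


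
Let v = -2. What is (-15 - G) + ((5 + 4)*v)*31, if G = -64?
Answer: -509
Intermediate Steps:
(-15 - G) + ((5 + 4)*v)*31 = (-15 - 1*(-64)) + ((5 + 4)*(-2))*31 = (-15 + 64) + (9*(-2))*31 = 49 - 18*31 = 49 - 558 = -509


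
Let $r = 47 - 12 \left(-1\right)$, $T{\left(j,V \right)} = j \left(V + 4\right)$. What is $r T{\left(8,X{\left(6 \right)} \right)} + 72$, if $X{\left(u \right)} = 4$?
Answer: $3848$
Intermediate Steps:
$T{\left(j,V \right)} = j \left(4 + V\right)$
$r = 59$ ($r = 47 - -12 = 47 + 12 = 59$)
$r T{\left(8,X{\left(6 \right)} \right)} + 72 = 59 \cdot 8 \left(4 + 4\right) + 72 = 59 \cdot 8 \cdot 8 + 72 = 59 \cdot 64 + 72 = 3776 + 72 = 3848$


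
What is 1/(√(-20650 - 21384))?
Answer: -I*√42034/42034 ≈ -0.0048775*I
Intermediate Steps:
1/(√(-20650 - 21384)) = 1/(√(-42034)) = 1/(I*√42034) = -I*√42034/42034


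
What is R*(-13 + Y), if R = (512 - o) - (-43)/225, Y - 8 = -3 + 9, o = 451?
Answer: 13768/225 ≈ 61.191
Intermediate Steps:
Y = 14 (Y = 8 + (-3 + 9) = 8 + 6 = 14)
R = 13768/225 (R = (512 - 1*451) - (-43)/225 = (512 - 451) - (-43)/225 = 61 - 1*(-43/225) = 61 + 43/225 = 13768/225 ≈ 61.191)
R*(-13 + Y) = 13768*(-13 + 14)/225 = (13768/225)*1 = 13768/225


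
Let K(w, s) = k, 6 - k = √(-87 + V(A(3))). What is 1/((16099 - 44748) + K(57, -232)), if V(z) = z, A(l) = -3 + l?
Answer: I/(√87 - 28643*I) ≈ -3.4913e-5 + 1.1369e-8*I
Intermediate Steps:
k = 6 - I*√87 (k = 6 - √(-87 + (-3 + 3)) = 6 - √(-87 + 0) = 6 - √(-87) = 6 - I*√87 ≈ 6.0 - 9.3274*I)
K(w, s) = 6 - I*√87
1/((16099 - 44748) + K(57, -232)) = 1/((16099 - 44748) + (6 - I*√87)) = 1/(-28649 + (6 - I*√87)) = 1/(-28643 - I*√87)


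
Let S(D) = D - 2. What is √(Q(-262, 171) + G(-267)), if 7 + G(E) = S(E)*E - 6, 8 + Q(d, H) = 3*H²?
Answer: 15*√709 ≈ 399.41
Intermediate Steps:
Q(d, H) = -8 + 3*H²
S(D) = -2 + D
G(E) = -13 + E*(-2 + E) (G(E) = -7 + ((-2 + E)*E - 6) = -7 + (E*(-2 + E) - 6) = -7 + (-6 + E*(-2 + E)) = -13 + E*(-2 + E))
√(Q(-262, 171) + G(-267)) = √((-8 + 3*171²) + (-13 - 267*(-2 - 267))) = √((-8 + 3*29241) + (-13 - 267*(-269))) = √((-8 + 87723) + (-13 + 71823)) = √(87715 + 71810) = √159525 = 15*√709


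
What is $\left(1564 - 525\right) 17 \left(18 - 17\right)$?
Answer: $17663$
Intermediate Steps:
$\left(1564 - 525\right) 17 \left(18 - 17\right) = 1039 \cdot 17 \cdot 1 = 1039 \cdot 17 = 17663$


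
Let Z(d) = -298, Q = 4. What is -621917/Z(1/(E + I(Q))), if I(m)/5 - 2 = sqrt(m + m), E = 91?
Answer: 621917/298 ≈ 2087.0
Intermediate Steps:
I(m) = 10 + 5*sqrt(2)*sqrt(m) (I(m) = 10 + 5*sqrt(m + m) = 10 + 5*sqrt(2*m) = 10 + 5*(sqrt(2)*sqrt(m)) = 10 + 5*sqrt(2)*sqrt(m))
-621917/Z(1/(E + I(Q))) = -621917/(-298) = -621917*(-1/298) = 621917/298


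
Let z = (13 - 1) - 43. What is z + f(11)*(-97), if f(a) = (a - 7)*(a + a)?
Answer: -8567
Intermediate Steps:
z = -31 (z = 12 - 43 = -31)
f(a) = 2*a*(-7 + a) (f(a) = (-7 + a)*(2*a) = 2*a*(-7 + a))
z + f(11)*(-97) = -31 + (2*11*(-7 + 11))*(-97) = -31 + (2*11*4)*(-97) = -31 + 88*(-97) = -31 - 8536 = -8567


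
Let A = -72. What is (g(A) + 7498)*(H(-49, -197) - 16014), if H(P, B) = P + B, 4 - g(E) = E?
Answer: -123153240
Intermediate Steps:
g(E) = 4 - E
H(P, B) = B + P
(g(A) + 7498)*(H(-49, -197) - 16014) = ((4 - 1*(-72)) + 7498)*((-197 - 49) - 16014) = ((4 + 72) + 7498)*(-246 - 16014) = (76 + 7498)*(-16260) = 7574*(-16260) = -123153240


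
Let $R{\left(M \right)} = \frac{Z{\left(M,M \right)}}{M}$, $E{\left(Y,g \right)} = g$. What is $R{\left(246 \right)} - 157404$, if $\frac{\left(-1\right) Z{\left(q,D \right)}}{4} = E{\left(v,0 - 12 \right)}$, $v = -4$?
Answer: $- \frac{6453556}{41} \approx -1.574 \cdot 10^{5}$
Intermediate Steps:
$Z{\left(q,D \right)} = 48$ ($Z{\left(q,D \right)} = - 4 \left(0 - 12\right) = \left(-4\right) \left(-12\right) = 48$)
$R{\left(M \right)} = \frac{48}{M}$
$R{\left(246 \right)} - 157404 = \frac{48}{246} - 157404 = 48 \cdot \frac{1}{246} - 157404 = \frac{8}{41} - 157404 = - \frac{6453556}{41}$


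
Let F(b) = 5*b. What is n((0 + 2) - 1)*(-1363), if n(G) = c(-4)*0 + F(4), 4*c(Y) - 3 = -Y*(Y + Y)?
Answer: -27260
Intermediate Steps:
c(Y) = ¾ - Y²/2 (c(Y) = ¾ + (-Y*(Y + Y))/4 = ¾ + (-Y*2*Y)/4 = ¾ + (-2*Y²)/4 = ¾ - Y²/2)
n(G) = 20 (n(G) = (¾ - ½*(-4)²)*0 + 5*4 = (¾ - ½*16)*0 + 20 = (¾ - 8)*0 + 20 = -29/4*0 + 20 = 0 + 20 = 20)
n((0 + 2) - 1)*(-1363) = 20*(-1363) = -27260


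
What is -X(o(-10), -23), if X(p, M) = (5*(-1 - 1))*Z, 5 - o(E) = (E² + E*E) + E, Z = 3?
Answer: 30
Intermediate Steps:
o(E) = 5 - E - 2*E² (o(E) = 5 - ((E² + E*E) + E) = 5 - ((E² + E²) + E) = 5 - (2*E² + E) = 5 - (E + 2*E²) = 5 + (-E - 2*E²) = 5 - E - 2*E²)
X(p, M) = -30 (X(p, M) = (5*(-1 - 1))*3 = (5*(-2))*3 = -10*3 = -30)
-X(o(-10), -23) = -1*(-30) = 30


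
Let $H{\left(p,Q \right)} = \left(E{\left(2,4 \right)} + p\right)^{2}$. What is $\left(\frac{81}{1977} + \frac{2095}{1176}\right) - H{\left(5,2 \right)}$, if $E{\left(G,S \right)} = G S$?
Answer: $- \frac{129559939}{774984} \approx -167.18$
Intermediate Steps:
$H{\left(p,Q \right)} = \left(8 + p\right)^{2}$ ($H{\left(p,Q \right)} = \left(2 \cdot 4 + p\right)^{2} = \left(8 + p\right)^{2}$)
$\left(\frac{81}{1977} + \frac{2095}{1176}\right) - H{\left(5,2 \right)} = \left(\frac{81}{1977} + \frac{2095}{1176}\right) - \left(8 + 5\right)^{2} = \left(81 \cdot \frac{1}{1977} + 2095 \cdot \frac{1}{1176}\right) - 13^{2} = \left(\frac{27}{659} + \frac{2095}{1176}\right) - 169 = \frac{1412357}{774984} - 169 = - \frac{129559939}{774984}$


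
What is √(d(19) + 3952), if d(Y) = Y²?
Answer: √4313 ≈ 65.673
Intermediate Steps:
√(d(19) + 3952) = √(19² + 3952) = √(361 + 3952) = √4313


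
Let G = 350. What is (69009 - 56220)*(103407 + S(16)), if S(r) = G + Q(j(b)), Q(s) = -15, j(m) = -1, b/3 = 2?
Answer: 1326756438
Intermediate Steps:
b = 6 (b = 3*2 = 6)
S(r) = 335 (S(r) = 350 - 15 = 335)
(69009 - 56220)*(103407 + S(16)) = (69009 - 56220)*(103407 + 335) = 12789*103742 = 1326756438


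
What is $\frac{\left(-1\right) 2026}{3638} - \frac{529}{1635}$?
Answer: $- \frac{2618506}{2974065} \approx -0.88045$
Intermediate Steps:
$\frac{\left(-1\right) 2026}{3638} - \frac{529}{1635} = \left(-2026\right) \frac{1}{3638} - \frac{529}{1635} = - \frac{1013}{1819} - \frac{529}{1635} = - \frac{2618506}{2974065}$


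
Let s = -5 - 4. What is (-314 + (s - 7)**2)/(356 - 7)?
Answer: -58/349 ≈ -0.16619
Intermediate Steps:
s = -9
(-314 + (s - 7)**2)/(356 - 7) = (-314 + (-9 - 7)**2)/(356 - 7) = (-314 + (-16)**2)/349 = (-314 + 256)*(1/349) = -58*1/349 = -58/349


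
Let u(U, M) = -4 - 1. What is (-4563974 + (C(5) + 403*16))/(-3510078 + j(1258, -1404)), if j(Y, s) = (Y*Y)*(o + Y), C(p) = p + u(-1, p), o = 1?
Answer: -2278763/994468999 ≈ -0.0022914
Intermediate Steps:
u(U, M) = -5
C(p) = -5 + p (C(p) = p - 5 = -5 + p)
j(Y, s) = Y²*(1 + Y) (j(Y, s) = (Y*Y)*(1 + Y) = Y²*(1 + Y))
(-4563974 + (C(5) + 403*16))/(-3510078 + j(1258, -1404)) = (-4563974 + ((-5 + 5) + 403*16))/(-3510078 + 1258²*(1 + 1258)) = (-4563974 + (0 + 6448))/(-3510078 + 1582564*1259) = (-4563974 + 6448)/(-3510078 + 1992448076) = -4557526/1988937998 = -4557526*1/1988937998 = -2278763/994468999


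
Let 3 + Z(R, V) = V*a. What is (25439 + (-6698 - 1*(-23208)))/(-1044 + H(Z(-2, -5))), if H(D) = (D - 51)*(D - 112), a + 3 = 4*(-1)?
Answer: 41949/476 ≈ 88.128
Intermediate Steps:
a = -7 (a = -3 + 4*(-1) = -3 - 4 = -7)
Z(R, V) = -3 - 7*V (Z(R, V) = -3 + V*(-7) = -3 - 7*V)
H(D) = (-112 + D)*(-51 + D) (H(D) = (-51 + D)*(-112 + D) = (-112 + D)*(-51 + D))
(25439 + (-6698 - 1*(-23208)))/(-1044 + H(Z(-2, -5))) = (25439 + (-6698 - 1*(-23208)))/(-1044 + (5712 + (-3 - 7*(-5))² - 163*(-3 - 7*(-5)))) = (25439 + (-6698 + 23208))/(-1044 + (5712 + (-3 + 35)² - 163*(-3 + 35))) = (25439 + 16510)/(-1044 + (5712 + 32² - 163*32)) = 41949/(-1044 + (5712 + 1024 - 5216)) = 41949/(-1044 + 1520) = 41949/476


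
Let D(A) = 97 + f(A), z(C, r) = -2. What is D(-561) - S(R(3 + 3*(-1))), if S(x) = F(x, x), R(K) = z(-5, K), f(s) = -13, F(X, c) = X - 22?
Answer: 108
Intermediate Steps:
F(X, c) = -22 + X
R(K) = -2
S(x) = -22 + x
D(A) = 84 (D(A) = 97 - 13 = 84)
D(-561) - S(R(3 + 3*(-1))) = 84 - (-22 - 2) = 84 - 1*(-24) = 84 + 24 = 108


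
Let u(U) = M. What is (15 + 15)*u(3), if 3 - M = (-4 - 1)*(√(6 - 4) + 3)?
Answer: 540 + 150*√2 ≈ 752.13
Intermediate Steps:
M = 18 + 5*√2 (M = 3 - (-4 - 1)*(√(6 - 4) + 3) = 3 - (-5)*(√2 + 3) = 3 - (-5)*(3 + √2) = 3 - (-15 - 5*√2) = 3 + (15 + 5*√2) = 18 + 5*√2 ≈ 25.071)
u(U) = 18 + 5*√2
(15 + 15)*u(3) = (15 + 15)*(18 + 5*√2) = 30*(18 + 5*√2) = 540 + 150*√2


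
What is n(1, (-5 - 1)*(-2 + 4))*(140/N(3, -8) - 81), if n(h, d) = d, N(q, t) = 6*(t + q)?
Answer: 1028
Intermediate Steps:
N(q, t) = 6*q + 6*t (N(q, t) = 6*(q + t) = 6*q + 6*t)
n(1, (-5 - 1)*(-2 + 4))*(140/N(3, -8) - 81) = ((-5 - 1)*(-2 + 4))*(140/(6*3 + 6*(-8)) - 81) = (-6*2)*(140/(18 - 48) - 81) = -12*(140/(-30) - 81) = -12*(140*(-1/30) - 81) = -12*(-14/3 - 81) = -12*(-257/3) = 1028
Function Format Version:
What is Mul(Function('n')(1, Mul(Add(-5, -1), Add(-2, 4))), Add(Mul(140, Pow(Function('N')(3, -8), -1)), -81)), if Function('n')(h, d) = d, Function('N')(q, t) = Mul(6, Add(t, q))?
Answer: 1028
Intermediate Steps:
Function('N')(q, t) = Add(Mul(6, q), Mul(6, t)) (Function('N')(q, t) = Mul(6, Add(q, t)) = Add(Mul(6, q), Mul(6, t)))
Mul(Function('n')(1, Mul(Add(-5, -1), Add(-2, 4))), Add(Mul(140, Pow(Function('N')(3, -8), -1)), -81)) = Mul(Mul(Add(-5, -1), Add(-2, 4)), Add(Mul(140, Pow(Add(Mul(6, 3), Mul(6, -8)), -1)), -81)) = Mul(Mul(-6, 2), Add(Mul(140, Pow(Add(18, -48), -1)), -81)) = Mul(-12, Add(Mul(140, Pow(-30, -1)), -81)) = Mul(-12, Add(Mul(140, Rational(-1, 30)), -81)) = Mul(-12, Add(Rational(-14, 3), -81)) = Mul(-12, Rational(-257, 3)) = 1028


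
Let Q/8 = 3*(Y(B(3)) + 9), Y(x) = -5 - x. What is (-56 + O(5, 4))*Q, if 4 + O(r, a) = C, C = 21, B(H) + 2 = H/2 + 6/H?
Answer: -2340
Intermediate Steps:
B(H) = -2 + H/2 + 6/H (B(H) = -2 + (H/2 + 6/H) = -2 + H/2 + 6/H)
O(r, a) = 17 (O(r, a) = -4 + 21 = 17)
Q = 60 (Q = 8*(3*((-5 - (-2 + (1/2)*3 + 6/3)) + 9)) = 8*(3*((-5 - (-2 + 3/2 + 6*(1/3))) + 9)) = 8*(3*((-5 - (-2 + 3/2 + 2)) + 9)) = 8*(3*((-5 - 1*3/2) + 9)) = 8*(3*((-5 - 3/2) + 9)) = 8*(3*(-13/2 + 9)) = 8*(3*(5/2)) = 8*(15/2) = 60)
(-56 + O(5, 4))*Q = (-56 + 17)*60 = -39*60 = -2340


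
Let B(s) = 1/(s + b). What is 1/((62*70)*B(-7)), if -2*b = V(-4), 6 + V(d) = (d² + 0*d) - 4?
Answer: -1/434 ≈ -0.0023041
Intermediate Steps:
V(d) = -10 + d² (V(d) = -6 + ((d² + 0*d) - 4) = -6 + ((d² + 0) - 4) = -6 + (d² - 4) = -6 + (-4 + d²) = -10 + d²)
b = -3 (b = -(-10 + (-4)²)/2 = -(-10 + 16)/2 = -½*6 = -3)
B(s) = 1/(-3 + s) (B(s) = 1/(s - 3) = 1/(-3 + s))
1/((62*70)*B(-7)) = 1/((62*70)/(-3 - 7)) = 1/(4340/(-10)) = 1/(4340*(-⅒)) = 1/(-434) = -1/434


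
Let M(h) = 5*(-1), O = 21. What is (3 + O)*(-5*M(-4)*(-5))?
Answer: -3000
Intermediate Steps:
M(h) = -5
(3 + O)*(-5*M(-4)*(-5)) = (3 + 21)*(-5*(-5)*(-5)) = 24*(25*(-5)) = 24*(-125) = -3000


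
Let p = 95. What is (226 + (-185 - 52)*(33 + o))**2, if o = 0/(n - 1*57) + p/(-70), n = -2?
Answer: 10368737929/196 ≈ 5.2902e+7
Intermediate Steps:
o = -19/14 (o = 0/(-2 - 1*57) + 95/(-70) = 0/(-2 - 57) + 95*(-1/70) = 0/(-59) - 19/14 = 0*(-1/59) - 19/14 = 0 - 19/14 = -19/14 ≈ -1.3571)
(226 + (-185 - 52)*(33 + o))**2 = (226 + (-185 - 52)*(33 - 19/14))**2 = (226 - 237*443/14)**2 = (226 - 104991/14)**2 = (-101827/14)**2 = 10368737929/196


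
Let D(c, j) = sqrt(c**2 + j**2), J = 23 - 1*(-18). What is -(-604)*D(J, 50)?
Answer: 604*sqrt(4181) ≈ 39055.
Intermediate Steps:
J = 41 (J = 23 + 18 = 41)
-(-604)*D(J, 50) = -(-604)*sqrt(41**2 + 50**2) = -(-604)*sqrt(1681 + 2500) = -(-604)*sqrt(4181) = 604*sqrt(4181)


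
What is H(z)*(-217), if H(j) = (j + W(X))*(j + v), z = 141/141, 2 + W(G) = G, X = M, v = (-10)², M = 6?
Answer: -109585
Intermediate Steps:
v = 100
X = 6
W(G) = -2 + G
z = 1 (z = 141*(1/141) = 1)
H(j) = (4 + j)*(100 + j) (H(j) = (j + (-2 + 6))*(j + 100) = (j + 4)*(100 + j) = (4 + j)*(100 + j))
H(z)*(-217) = (400 + 1² + 104*1)*(-217) = (400 + 1 + 104)*(-217) = 505*(-217) = -109585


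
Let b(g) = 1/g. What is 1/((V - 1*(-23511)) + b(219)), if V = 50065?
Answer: 219/16113145 ≈ 1.3591e-5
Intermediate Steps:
1/((V - 1*(-23511)) + b(219)) = 1/((50065 - 1*(-23511)) + 1/219) = 1/((50065 + 23511) + 1/219) = 1/(73576 + 1/219) = 1/(16113145/219) = 219/16113145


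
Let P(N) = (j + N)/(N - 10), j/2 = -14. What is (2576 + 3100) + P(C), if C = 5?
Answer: 28403/5 ≈ 5680.6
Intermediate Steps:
j = -28 (j = 2*(-14) = -28)
P(N) = (-28 + N)/(-10 + N) (P(N) = (-28 + N)/(N - 10) = (-28 + N)/(-10 + N))
(2576 + 3100) + P(C) = (2576 + 3100) + (-28 + 5)/(-10 + 5) = 5676 - 23/(-5) = 5676 - ⅕*(-23) = 5676 + 23/5 = 28403/5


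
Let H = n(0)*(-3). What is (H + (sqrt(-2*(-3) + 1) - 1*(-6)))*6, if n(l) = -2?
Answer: 72 + 6*sqrt(7) ≈ 87.875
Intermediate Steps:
H = 6 (H = -2*(-3) = 6)
(H + (sqrt(-2*(-3) + 1) - 1*(-6)))*6 = (6 + (sqrt(-2*(-3) + 1) - 1*(-6)))*6 = (6 + (sqrt(6 + 1) + 6))*6 = (6 + (sqrt(7) + 6))*6 = (6 + (6 + sqrt(7)))*6 = (12 + sqrt(7))*6 = 72 + 6*sqrt(7)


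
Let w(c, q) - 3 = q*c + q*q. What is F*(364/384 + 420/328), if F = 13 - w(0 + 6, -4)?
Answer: 26313/656 ≈ 40.111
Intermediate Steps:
w(c, q) = 3 + q² + c*q (w(c, q) = 3 + (q*c + q*q) = 3 + (c*q + q²) = 3 + (q² + c*q) = 3 + q² + c*q)
F = 18 (F = 13 - (3 + (-4)² + (0 + 6)*(-4)) = 13 - (3 + 16 + 6*(-4)) = 13 - (3 + 16 - 24) = 13 - 1*(-5) = 13 + 5 = 18)
F*(364/384 + 420/328) = 18*(364/384 + 420/328) = 18*(364*(1/384) + 420*(1/328)) = 18*(91/96 + 105/82) = 18*(8771/3936) = 26313/656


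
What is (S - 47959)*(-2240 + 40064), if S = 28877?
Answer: -721757568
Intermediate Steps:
(S - 47959)*(-2240 + 40064) = (28877 - 47959)*(-2240 + 40064) = -19082*37824 = -721757568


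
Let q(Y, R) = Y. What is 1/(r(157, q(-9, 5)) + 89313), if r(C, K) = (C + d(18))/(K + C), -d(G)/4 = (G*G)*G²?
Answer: 148/12798577 ≈ 1.1564e-5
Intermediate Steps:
d(G) = -4*G⁴ (d(G) = -4*G*G*G² = -4*G²*G² = -4*G⁴)
r(C, K) = (-419904 + C)/(C + K) (r(C, K) = (C - 4*18⁴)/(K + C) = (C - 4*104976)/(C + K) = (C - 419904)/(C + K) = (-419904 + C)/(C + K))
1/(r(157, q(-9, 5)) + 89313) = 1/((-419904 + 157)/(157 - 9) + 89313) = 1/(-419747/148 + 89313) = 1/(12798577/148) = 148/12798577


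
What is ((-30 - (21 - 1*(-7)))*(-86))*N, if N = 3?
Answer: 14964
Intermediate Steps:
((-30 - (21 - 1*(-7)))*(-86))*N = ((-30 - (21 - 1*(-7)))*(-86))*3 = ((-30 - (21 + 7))*(-86))*3 = ((-30 - 1*28)*(-86))*3 = ((-30 - 28)*(-86))*3 = -58*(-86)*3 = 4988*3 = 14964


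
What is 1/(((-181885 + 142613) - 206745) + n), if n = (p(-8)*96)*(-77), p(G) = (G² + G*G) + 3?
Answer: -1/1214369 ≈ -8.2347e-7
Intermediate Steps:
p(G) = 3 + 2*G² (p(G) = (G² + G²) + 3 = 2*G² + 3 = 3 + 2*G²)
n = -968352 (n = ((3 + 2*(-8)²)*96)*(-77) = ((3 + 2*64)*96)*(-77) = ((3 + 128)*96)*(-77) = (131*96)*(-77) = 12576*(-77) = -968352)
1/(((-181885 + 142613) - 206745) + n) = 1/(((-181885 + 142613) - 206745) - 968352) = 1/((-39272 - 206745) - 968352) = 1/(-246017 - 968352) = 1/(-1214369) = -1/1214369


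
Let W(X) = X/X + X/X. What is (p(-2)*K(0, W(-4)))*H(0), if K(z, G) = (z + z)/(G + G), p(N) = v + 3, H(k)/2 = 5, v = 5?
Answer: 0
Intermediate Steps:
H(k) = 10 (H(k) = 2*5 = 10)
W(X) = 2 (W(X) = 1 + 1 = 2)
p(N) = 8 (p(N) = 5 + 3 = 8)
K(z, G) = z/G (K(z, G) = (2*z)/((2*G)) = (2*z)*(1/(2*G)) = z/G)
(p(-2)*K(0, W(-4)))*H(0) = (8*(0/2))*10 = (8*(0*(½)))*10 = (8*0)*10 = 0*10 = 0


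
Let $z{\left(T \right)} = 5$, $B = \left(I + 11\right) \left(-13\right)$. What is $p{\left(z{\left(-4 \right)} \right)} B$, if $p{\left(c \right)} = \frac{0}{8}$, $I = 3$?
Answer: $0$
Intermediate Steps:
$B = -182$ ($B = \left(3 + 11\right) \left(-13\right) = 14 \left(-13\right) = -182$)
$p{\left(c \right)} = 0$ ($p{\left(c \right)} = 0 \cdot \frac{1}{8} = 0$)
$p{\left(z{\left(-4 \right)} \right)} B = 0 \left(-182\right) = 0$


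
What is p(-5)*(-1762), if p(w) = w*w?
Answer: -44050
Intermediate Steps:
p(w) = w²
p(-5)*(-1762) = (-5)²*(-1762) = 25*(-1762) = -44050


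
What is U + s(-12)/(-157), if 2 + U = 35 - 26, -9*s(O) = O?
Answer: 3293/471 ≈ 6.9915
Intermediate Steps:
s(O) = -O/9
U = 7 (U = -2 + (35 - 26) = -2 + 9 = 7)
U + s(-12)/(-157) = 7 + (-⅑*(-12))/(-157) = 7 - 1/157*4/3 = 7 - 4/471 = 3293/471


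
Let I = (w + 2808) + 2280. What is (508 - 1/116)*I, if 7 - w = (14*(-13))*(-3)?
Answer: 268058923/116 ≈ 2.3109e+6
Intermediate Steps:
w = -539 (w = 7 - 14*(-13)*(-3) = 7 - (-182)*(-3) = 7 - 1*546 = 7 - 546 = -539)
I = 4549 (I = (-539 + 2808) + 2280 = 2269 + 2280 = 4549)
(508 - 1/116)*I = (508 - 1/116)*4549 = (58927/116)*4549 = 268058923/116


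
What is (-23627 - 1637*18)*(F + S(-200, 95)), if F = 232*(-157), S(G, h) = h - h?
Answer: 1933859432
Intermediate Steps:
S(G, h) = 0
F = -36424
(-23627 - 1637*18)*(F + S(-200, 95)) = (-23627 - 1637*18)*(-36424 + 0) = (-23627 - 29466)*(-36424) = -53093*(-36424) = 1933859432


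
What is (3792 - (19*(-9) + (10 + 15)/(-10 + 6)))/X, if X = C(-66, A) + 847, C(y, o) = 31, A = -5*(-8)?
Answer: 15877/3512 ≈ 4.5208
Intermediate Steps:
A = 40
X = 878 (X = 31 + 847 = 878)
(3792 - (19*(-9) + (10 + 15)/(-10 + 6)))/X = (3792 - (19*(-9) + (10 + 15)/(-10 + 6)))/878 = (3792 - (-171 + 25/(-4)))*(1/878) = (3792 - (-171 + 25*(-¼)))*(1/878) = (3792 - (-171 - 25/4))*(1/878) = (3792 - 1*(-709/4))*(1/878) = (3792 + 709/4)*(1/878) = (15877/4)*(1/878) = 15877/3512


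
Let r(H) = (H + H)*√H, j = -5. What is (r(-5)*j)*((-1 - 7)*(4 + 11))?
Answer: -6000*I*√5 ≈ -13416.0*I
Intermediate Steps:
r(H) = 2*H^(3/2) (r(H) = (2*H)*√H = 2*H^(3/2))
(r(-5)*j)*((-1 - 7)*(4 + 11)) = ((2*(-5)^(3/2))*(-5))*((-1 - 7)*(4 + 11)) = ((2*(-5*I*√5))*(-5))*(-8*15) = (-10*I*√5*(-5))*(-120) = (50*I*√5)*(-120) = -6000*I*√5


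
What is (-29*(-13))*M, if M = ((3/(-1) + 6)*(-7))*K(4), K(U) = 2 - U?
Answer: 15834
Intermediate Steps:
M = 42 (M = ((3/(-1) + 6)*(-7))*(2 - 1*4) = ((3*(-1) + 6)*(-7))*(2 - 4) = ((-3 + 6)*(-7))*(-2) = (3*(-7))*(-2) = -21*(-2) = 42)
(-29*(-13))*M = -29*(-13)*42 = 377*42 = 15834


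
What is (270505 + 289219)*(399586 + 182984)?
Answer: 326078410680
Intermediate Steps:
(270505 + 289219)*(399586 + 182984) = 559724*582570 = 326078410680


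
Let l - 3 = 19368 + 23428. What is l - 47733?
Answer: -4934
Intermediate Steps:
l = 42799 (l = 3 + (19368 + 23428) = 3 + 42796 = 42799)
l - 47733 = 42799 - 47733 = -4934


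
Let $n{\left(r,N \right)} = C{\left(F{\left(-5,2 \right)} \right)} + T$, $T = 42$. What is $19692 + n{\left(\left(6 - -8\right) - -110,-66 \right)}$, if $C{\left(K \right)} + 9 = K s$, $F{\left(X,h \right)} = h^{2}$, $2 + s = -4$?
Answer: $19701$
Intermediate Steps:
$s = -6$ ($s = -2 - 4 = -6$)
$C{\left(K \right)} = -9 - 6 K$ ($C{\left(K \right)} = -9 + K \left(-6\right) = -9 - 6 K$)
$n{\left(r,N \right)} = 9$ ($n{\left(r,N \right)} = \left(-9 - 6 \cdot 2^{2}\right) + 42 = \left(-9 - 24\right) + 42 = -33 + 42 = 9$)
$19692 + n{\left(\left(6 - -8\right) - -110,-66 \right)} = 19692 + 9 = 19701$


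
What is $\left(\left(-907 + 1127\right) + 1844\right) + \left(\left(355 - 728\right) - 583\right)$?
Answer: $1108$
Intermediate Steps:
$\left(\left(-907 + 1127\right) + 1844\right) + \left(\left(355 - 728\right) - 583\right) = \left(220 + 1844\right) - 956 = 2064 - 956 = 1108$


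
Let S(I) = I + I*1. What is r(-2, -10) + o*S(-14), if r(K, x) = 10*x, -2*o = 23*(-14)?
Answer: -4608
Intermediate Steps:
S(I) = 2*I (S(I) = I + I = 2*I)
o = 161 (o = -23*(-14)/2 = -½*(-322) = 161)
r(-2, -10) + o*S(-14) = 10*(-10) + 161*(2*(-14)) = -100 + 161*(-28) = -100 - 4508 = -4608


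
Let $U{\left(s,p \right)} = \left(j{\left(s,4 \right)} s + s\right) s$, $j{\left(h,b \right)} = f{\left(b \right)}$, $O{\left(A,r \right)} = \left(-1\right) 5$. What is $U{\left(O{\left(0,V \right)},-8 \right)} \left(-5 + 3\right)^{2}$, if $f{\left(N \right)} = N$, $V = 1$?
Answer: $500$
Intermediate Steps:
$O{\left(A,r \right)} = -5$
$j{\left(h,b \right)} = b$
$U{\left(s,p \right)} = 5 s^{2}$ ($U{\left(s,p \right)} = \left(4 s + s\right) s = 5 s s = 5 s^{2}$)
$U{\left(O{\left(0,V \right)},-8 \right)} \left(-5 + 3\right)^{2} = 5 \left(-5\right)^{2} \left(-5 + 3\right)^{2} = 5 \cdot 25 \left(-2\right)^{2} = 125 \cdot 4 = 500$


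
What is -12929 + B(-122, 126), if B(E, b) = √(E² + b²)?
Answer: -12929 + 2*√7690 ≈ -12754.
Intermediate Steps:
-12929 + B(-122, 126) = -12929 + √((-122)² + 126²) = -12929 + √(14884 + 15876) = -12929 + √30760 = -12929 + 2*√7690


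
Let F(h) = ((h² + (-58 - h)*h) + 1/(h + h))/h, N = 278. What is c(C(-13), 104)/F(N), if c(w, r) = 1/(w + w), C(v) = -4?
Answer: 19321/8964943 ≈ 0.0021552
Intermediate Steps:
F(h) = (h² + 1/(2*h) + h*(-58 - h))/h (F(h) = ((h² + h*(-58 - h)) + 1/(2*h))/h = (h² + 1/(2*h) + h*(-58 - h))/h)
c(w, r) = 1/(2*w)
c(C(-13), 104)/F(N) = ((½)/(-4))/(-58 + (½)/278²) = ((½)*(-¼))/(-58 + (½)*(1/77284)) = -1/(8*(-58 + 1/154568)) = -1/(8*(-8964943/154568)) = -⅛*(-154568/8964943) = 19321/8964943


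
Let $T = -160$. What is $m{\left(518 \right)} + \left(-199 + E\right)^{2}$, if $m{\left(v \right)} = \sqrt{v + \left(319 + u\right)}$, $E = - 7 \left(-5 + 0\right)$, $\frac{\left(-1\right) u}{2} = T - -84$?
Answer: $26896 + \sqrt{989} \approx 26927.0$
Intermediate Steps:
$u = 152$ ($u = - 2 \left(-160 - -84\right) = - 2 \left(-160 + 84\right) = \left(-2\right) \left(-76\right) = 152$)
$E = 35$ ($E = \left(-7\right) \left(-5\right) = 35$)
$m{\left(v \right)} = \sqrt{471 + v}$ ($m{\left(v \right)} = \sqrt{v + \left(319 + 152\right)} = \sqrt{v + 471} = \sqrt{471 + v}$)
$m{\left(518 \right)} + \left(-199 + E\right)^{2} = \sqrt{471 + 518} + \left(-199 + 35\right)^{2} = \sqrt{989} + \left(-164\right)^{2} = \sqrt{989} + 26896 = 26896 + \sqrt{989}$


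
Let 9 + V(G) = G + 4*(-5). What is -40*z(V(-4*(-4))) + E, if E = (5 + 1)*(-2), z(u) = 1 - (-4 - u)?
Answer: 308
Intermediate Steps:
V(G) = -29 + G (V(G) = -9 + (G + 4*(-5)) = -9 + (G - 20) = -9 + (-20 + G) = -29 + G)
z(u) = 5 + u (z(u) = 1 + (4 + u) = 5 + u)
E = -12 (E = 6*(-2) = -12)
-40*z(V(-4*(-4))) + E = -40*(5 + (-29 - 4*(-4))) - 12 = -40*(5 + (-29 + 16)) - 12 = -40*(5 - 13) - 12 = -40*(-8) - 12 = 320 - 12 = 308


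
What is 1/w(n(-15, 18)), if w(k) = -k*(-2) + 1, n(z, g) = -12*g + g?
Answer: -1/395 ≈ -0.0025316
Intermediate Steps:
n(z, g) = -11*g
w(k) = 1 + 2*k (w(k) = 2*k + 1 = 1 + 2*k)
1/w(n(-15, 18)) = 1/(1 + 2*(-11*18)) = 1/(1 + 2*(-198)) = 1/(1 - 396) = 1/(-395) = -1/395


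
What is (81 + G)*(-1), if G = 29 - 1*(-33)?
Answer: -143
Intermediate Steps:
G = 62 (G = 29 + 33 = 62)
(81 + G)*(-1) = (81 + 62)*(-1) = 143*(-1) = -143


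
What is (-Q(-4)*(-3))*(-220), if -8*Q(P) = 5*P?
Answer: -1650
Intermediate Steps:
Q(P) = -5*P/8
(-Q(-4)*(-3))*(-220) = (-(-5)*(-4)/8*(-3))*(-220) = (-1*5/2*(-3))*(-220) = -5/2*(-3)*(-220) = (15/2)*(-220) = -1650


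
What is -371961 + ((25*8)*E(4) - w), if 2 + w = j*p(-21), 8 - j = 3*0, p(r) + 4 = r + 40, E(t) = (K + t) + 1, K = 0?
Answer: -371079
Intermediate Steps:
E(t) = 1 + t (E(t) = (0 + t) + 1 = t + 1 = 1 + t)
p(r) = 36 + r (p(r) = -4 + (r + 40) = -4 + (40 + r) = 36 + r)
j = 8 (j = 8 - 3*0 = 8 - 1*0 = 8 + 0 = 8)
w = 118 (w = -2 + 8*(36 - 21) = -2 + 8*15 = -2 + 120 = 118)
-371961 + ((25*8)*E(4) - w) = -371961 + ((25*8)*(1 + 4) - 1*118) = -371961 + (200*5 - 118) = -371961 + (1000 - 118) = -371961 + 882 = -371079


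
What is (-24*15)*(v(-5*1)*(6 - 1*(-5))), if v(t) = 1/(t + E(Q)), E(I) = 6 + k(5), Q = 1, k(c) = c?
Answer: -660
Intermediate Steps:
E(I) = 11 (E(I) = 6 + 5 = 11)
v(t) = 1/(11 + t) (v(t) = 1/(t + 11) = 1/(11 + t))
(-24*15)*(v(-5*1)*(6 - 1*(-5))) = (-24*15)*((6 - 1*(-5))/(11 - 5*1)) = -360*(6 + 5)/(11 - 5) = -360*11/6 = -660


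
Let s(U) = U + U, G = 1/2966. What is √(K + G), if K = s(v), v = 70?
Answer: √1231604806/2966 ≈ 11.832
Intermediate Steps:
G = 1/2966 ≈ 0.00033715
s(U) = 2*U
K = 140 (K = 2*70 = 140)
√(K + G) = √(140 + 1/2966) = √(415241/2966) = √1231604806/2966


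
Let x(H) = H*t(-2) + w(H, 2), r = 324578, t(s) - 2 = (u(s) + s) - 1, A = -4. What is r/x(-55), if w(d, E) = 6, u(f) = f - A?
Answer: -324578/49 ≈ -6624.0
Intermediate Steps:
u(f) = 4 + f (u(f) = f - 1*(-4) = f + 4 = 4 + f)
t(s) = 5 + 2*s (t(s) = 2 + (((4 + s) + s) - 1) = 2 + ((4 + 2*s) - 1) = 2 + (3 + 2*s) = 5 + 2*s)
x(H) = 6 + H (x(H) = H*(5 + 2*(-2)) + 6 = H*(5 - 4) + 6 = H*1 + 6 = H + 6 = 6 + H)
r/x(-55) = 324578/(6 - 55) = 324578/(-49) = 324578*(-1/49) = -324578/49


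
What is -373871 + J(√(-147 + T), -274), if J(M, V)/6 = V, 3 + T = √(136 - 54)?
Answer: -375515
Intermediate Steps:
T = -3 + √82 (T = -3 + √(136 - 54) = -3 + √82 ≈ 6.0554)
J(M, V) = 6*V
-373871 + J(√(-147 + T), -274) = -373871 + 6*(-274) = -373871 - 1644 = -375515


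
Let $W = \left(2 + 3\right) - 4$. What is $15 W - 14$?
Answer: $1$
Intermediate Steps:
$W = 1$ ($W = 5 - 4 = 1$)
$15 W - 14 = 15 \cdot 1 - 14 = 15 - 14 = 1$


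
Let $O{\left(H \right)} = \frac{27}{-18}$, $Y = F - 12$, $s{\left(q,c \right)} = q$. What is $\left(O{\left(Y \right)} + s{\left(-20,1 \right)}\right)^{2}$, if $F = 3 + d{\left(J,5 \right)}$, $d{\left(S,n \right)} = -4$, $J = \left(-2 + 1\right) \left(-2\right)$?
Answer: $\frac{1849}{4} \approx 462.25$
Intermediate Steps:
$J = 2$ ($J = \left(-1\right) \left(-2\right) = 2$)
$F = -1$ ($F = 3 - 4 = -1$)
$Y = -13$ ($Y = -1 - 12 = -13$)
$O{\left(H \right)} = - \frac{3}{2}$ ($O{\left(H \right)} = 27 \left(- \frac{1}{18}\right) = - \frac{3}{2}$)
$\left(O{\left(Y \right)} + s{\left(-20,1 \right)}\right)^{2} = \left(- \frac{3}{2} - 20\right)^{2} = \left(- \frac{43}{2}\right)^{2} = \frac{1849}{4}$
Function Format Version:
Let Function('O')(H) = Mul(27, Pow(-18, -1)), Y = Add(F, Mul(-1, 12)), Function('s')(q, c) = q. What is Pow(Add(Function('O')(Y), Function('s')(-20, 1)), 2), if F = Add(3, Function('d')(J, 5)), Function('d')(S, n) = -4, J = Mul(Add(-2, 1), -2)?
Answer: Rational(1849, 4) ≈ 462.25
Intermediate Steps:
J = 2 (J = Mul(-1, -2) = 2)
F = -1 (F = Add(3, -4) = -1)
Y = -13 (Y = Add(-1, Mul(-1, 12)) = Add(-1, -12) = -13)
Function('O')(H) = Rational(-3, 2) (Function('O')(H) = Mul(27, Rational(-1, 18)) = Rational(-3, 2))
Pow(Add(Function('O')(Y), Function('s')(-20, 1)), 2) = Pow(Add(Rational(-3, 2), -20), 2) = Pow(Rational(-43, 2), 2) = Rational(1849, 4)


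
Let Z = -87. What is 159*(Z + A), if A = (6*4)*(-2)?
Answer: -21465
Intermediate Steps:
A = -48 (A = 24*(-2) = -48)
159*(Z + A) = 159*(-87 - 48) = 159*(-135) = -21465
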